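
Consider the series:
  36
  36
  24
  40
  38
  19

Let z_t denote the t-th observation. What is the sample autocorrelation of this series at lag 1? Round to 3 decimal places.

-0.306

Mean z̄ = (36 + 36 + 24 + 40 + 38 + 19)/6 = 32.1667
Σ(z_t−z̄)(z_{t+1}−z̄) = (14.6944) + (-31.3056) + (-63.9722) + (45.6944) + (-76.8056) = -111.6944
Denominator Σ(z_t−z̄)² = 364.8333
r_1 = -111.6944 / 364.8333 = -0.306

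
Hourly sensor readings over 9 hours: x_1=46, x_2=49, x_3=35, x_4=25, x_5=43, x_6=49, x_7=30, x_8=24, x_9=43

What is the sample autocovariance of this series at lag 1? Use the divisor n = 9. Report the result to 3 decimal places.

4.488

Mean x̄ = (46 + 49 + 35 + 25 + 43 + 49 + 30 + 24 + 43)/9 = 38.2222
Σ_{t=1}^{8}(x_t−x̄)(x_{t+1}−x̄) = 40.3951
γ_1 = 40.3951 / 9 = 4.488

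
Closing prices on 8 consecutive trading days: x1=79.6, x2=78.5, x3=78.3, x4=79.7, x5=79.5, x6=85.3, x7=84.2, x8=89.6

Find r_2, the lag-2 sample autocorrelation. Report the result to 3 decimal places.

0.320

Mean x̄ = (79.6 + 78.5 + 78.3 + 79.7 + 79.5 + 85.3 + 84.2 + 89.6)/8 = 81.8375
Σ(x_t−x̄)(x_{t+2}−x̄) = (7.9152) + (7.1339) + (8.2689) + (-7.4011) + (-5.5223) + (26.8777) = 37.2722
Denominator Σ(x_t−x̄)² = 116.5188
r_2 = 37.2722 / 116.5188 = 0.320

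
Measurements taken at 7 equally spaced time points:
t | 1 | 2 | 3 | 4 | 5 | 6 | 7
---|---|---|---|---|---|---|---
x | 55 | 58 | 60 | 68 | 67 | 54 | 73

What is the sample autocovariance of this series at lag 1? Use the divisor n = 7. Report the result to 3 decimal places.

Mean x̄ = (55 + 58 + 60 + 68 + 67 + 54 + 73)/7 = 62.1429
Deviations: -7.1429, -4.1429, -2.1429, 5.8571, 4.8571, -8.1429, 10.8571
Σ_{t=1}^{6}(x_t−x̄)(x_{t+1}−x̄) = -73.5918
γ_1 = -73.5918 / 7 = -10.513

-10.513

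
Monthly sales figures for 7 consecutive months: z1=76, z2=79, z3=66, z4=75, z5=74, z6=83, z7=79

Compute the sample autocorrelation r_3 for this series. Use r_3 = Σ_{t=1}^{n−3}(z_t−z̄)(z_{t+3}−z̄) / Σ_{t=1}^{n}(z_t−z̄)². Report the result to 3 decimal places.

-0.459

Mean z̄ = (76 + 79 + 66 + 75 + 74 + 83 + 79)/7 = 76.0000
Deviations from mean: 0.0000, 3.0000, -10.0000, -1.0000, -2.0000, 7.0000, 3.0000
Σ(z_t−z̄)(z_{t+3}−z̄) = (0.0000) + (-6.0000) + (-70.0000) + (-3.0000) = -79.0000
Denominator Σ(z_t−z̄)² = 172.0000
r_3 = -79.0000 / 172.0000 = -0.459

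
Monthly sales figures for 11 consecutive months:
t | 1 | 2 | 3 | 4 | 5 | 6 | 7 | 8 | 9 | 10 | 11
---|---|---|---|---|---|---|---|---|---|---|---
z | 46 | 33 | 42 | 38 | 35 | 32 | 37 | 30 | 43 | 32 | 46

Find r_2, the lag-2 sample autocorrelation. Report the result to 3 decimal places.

0.444

Mean z̄ = (46 + 33 + 42 + 38 + 35 + 32 + 37 + 30 + 43 + 32 + 46)/11 = 37.6364
Numerator Σ_{t=1}^{9}(z_t−z̄)(z_{t+2}−z̄) = 150.4628
Denominator Σ(z_t−z̄)² = 338.5455
r_2 = 150.4628 / 338.5455 = 0.444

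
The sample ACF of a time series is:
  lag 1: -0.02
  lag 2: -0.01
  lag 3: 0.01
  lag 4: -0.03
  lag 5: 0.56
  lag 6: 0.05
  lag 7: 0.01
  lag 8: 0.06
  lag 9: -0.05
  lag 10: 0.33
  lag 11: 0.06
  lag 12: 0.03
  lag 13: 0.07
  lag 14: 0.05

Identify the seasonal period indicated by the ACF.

The largest autocorrelation is r_5 = 0.56, with a weaker echo at lag 10 (0.33); the remaining lags stay at or below 0.07.
The dominant spike at lag 5 indicates a seasonal period of 5.

5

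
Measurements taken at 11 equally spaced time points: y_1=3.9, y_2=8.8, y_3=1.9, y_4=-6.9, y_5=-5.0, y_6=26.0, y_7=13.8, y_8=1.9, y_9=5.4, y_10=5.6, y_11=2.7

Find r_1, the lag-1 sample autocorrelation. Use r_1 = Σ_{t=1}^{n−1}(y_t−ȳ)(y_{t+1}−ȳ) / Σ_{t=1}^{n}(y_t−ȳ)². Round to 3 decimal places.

0.104

Mean ȳ = (3.9 + 8.8 + 1.9 − 6.9 − 5.0 + 26.0 + 13.8 + 1.9 + 5.4 + 5.6 + 2.7)/11 = 5.2818
Numerator Σ_{t=1}^{10}(y_t−ȳ)(y_{t+1}−ȳ) = 83.1588
Denominator Σ(y_t−ȳ)² = 799.8564
r_1 = 83.1588 / 799.8564 = 0.104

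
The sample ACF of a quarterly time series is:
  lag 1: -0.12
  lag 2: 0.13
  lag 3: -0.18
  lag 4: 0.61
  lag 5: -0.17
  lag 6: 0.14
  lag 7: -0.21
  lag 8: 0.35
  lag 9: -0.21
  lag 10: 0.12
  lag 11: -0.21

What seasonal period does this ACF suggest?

The largest autocorrelation is r_4 = 0.61, with a weaker echo at lag 8 (0.35); the remaining lags stay at or below 0.14.
The dominant spike at lag 4 indicates a seasonal period of 4.

4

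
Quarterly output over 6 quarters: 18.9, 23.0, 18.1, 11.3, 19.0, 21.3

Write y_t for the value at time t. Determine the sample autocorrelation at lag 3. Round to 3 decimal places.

Mean ȳ = (18.9 + 23.0 + 18.1 + 11.3 + 19.0 + 21.3)/6 = 18.6000
Numerator Σ_{t=1}^{3}(y_t−ȳ)(y_{t+3}−ȳ) = -1.7800
Denominator Σ(y_t−ȳ)² = 80.4400
r_3 = -1.7800 / 80.4400 = -0.022

-0.022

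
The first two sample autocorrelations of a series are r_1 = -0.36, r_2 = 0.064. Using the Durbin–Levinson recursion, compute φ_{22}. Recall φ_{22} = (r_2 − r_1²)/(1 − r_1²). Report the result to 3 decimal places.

φ_{22} = (r_2 − r_1²) / (1 − r_1²)
r_1² = (-0.36)² = 0.1296
Numerator = 0.064 − 0.1296 = -0.0656; denominator = 1 − 0.1296 = 0.8704
φ_{22} = -0.0656 / 0.8704 = -0.075

-0.075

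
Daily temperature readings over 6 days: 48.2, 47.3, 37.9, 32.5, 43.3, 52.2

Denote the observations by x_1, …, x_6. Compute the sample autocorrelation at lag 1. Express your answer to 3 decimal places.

Mean x̄ = (48.2 + 47.3 + 37.9 + 32.5 + 43.3 + 52.2)/6 = 43.5667
Deviations from mean: 4.6333, 3.7333, -5.6667, -11.0667, -0.2667, 8.6333
Σ(x_t−x̄)(x_{t+1}−x̄) = (17.2978) + (-21.1556) + (62.7111) + (2.9511) + (-2.3022) = 59.5022
Denominator Σ(x_t−x̄)² = 264.5933
r_1 = 59.5022 / 264.5933 = 0.225

0.225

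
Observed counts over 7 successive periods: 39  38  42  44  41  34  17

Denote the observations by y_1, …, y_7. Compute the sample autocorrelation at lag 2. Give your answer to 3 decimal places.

Mean ȳ = (39 + 38 + 42 + 44 + 41 + 34 + 17)/7 = 36.4286
Deviations from mean: 2.5714, 1.5714, 5.5714, 7.5714, 4.5714, -2.4286, -19.4286
Σ(y_t−ȳ)(y_{t+2}−ȳ) = (14.3265) + (11.8980) + (25.4694) + (-18.3878) + (-88.8163) = -55.5102
Denominator Σ(y_t−ȳ)² = 501.7143
r_2 = -55.5102 / 501.7143 = -0.111

-0.111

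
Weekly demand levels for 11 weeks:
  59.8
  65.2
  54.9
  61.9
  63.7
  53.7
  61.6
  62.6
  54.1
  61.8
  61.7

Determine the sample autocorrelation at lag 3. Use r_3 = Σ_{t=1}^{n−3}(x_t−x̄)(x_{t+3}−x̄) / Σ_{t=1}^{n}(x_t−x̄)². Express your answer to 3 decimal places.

0.673

Mean x̄ = (59.8 + 65.2 + 54.9 + 61.9 + 63.7 + 53.7 + 61.6 + 62.6 + 54.1 + 61.8 + 61.7)/11 = 60.0909
Numerator Σ_{t=1}^{8}(x_t−x̄)(x_{t+3}−x̄) = 107.7770
Denominator Σ(x_t−x̄)² = 160.2491
r_3 = 107.7770 / 160.2491 = 0.673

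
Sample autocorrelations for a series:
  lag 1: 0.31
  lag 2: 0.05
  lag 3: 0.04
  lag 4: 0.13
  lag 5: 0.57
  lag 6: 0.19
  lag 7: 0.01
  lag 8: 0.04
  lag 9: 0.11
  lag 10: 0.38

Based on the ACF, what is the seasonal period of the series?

5

The largest autocorrelation is r_5 = 0.57, with a weaker echo at lag 10 (0.38); the remaining lags stay at or below 0.31. The elevated value at lag 1 (0.31), dropping to 0.05 at lag 2, reflects decaying short-term dependence rather than seasonality.
The dominant spike at lag 5 indicates a seasonal period of 5.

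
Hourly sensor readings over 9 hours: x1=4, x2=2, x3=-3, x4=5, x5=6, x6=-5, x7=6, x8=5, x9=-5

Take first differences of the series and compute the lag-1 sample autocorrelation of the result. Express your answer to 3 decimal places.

-0.358

First differences Δx: -2, -5, 8, 1, -11, 11, -1, -10
Mean of differences = -1.1250
Numerator Σ(Δx_t−Δx̄)(Δx_{t+1}−Δx̄) = -152.8906
Denominator Σ(Δx_t−Δx̄)² = 426.8750
r_1(Δx) = -152.8906 / 426.8750 = -0.358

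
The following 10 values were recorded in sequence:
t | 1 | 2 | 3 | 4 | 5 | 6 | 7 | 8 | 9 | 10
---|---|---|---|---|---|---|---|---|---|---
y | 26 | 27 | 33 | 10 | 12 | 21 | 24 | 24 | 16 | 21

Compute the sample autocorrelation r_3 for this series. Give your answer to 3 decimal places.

-0.363

Mean ȳ = (26 + 27 + 33 + 10 + 12 + 21 + 24 + 24 + 16 + 21)/10 = 21.4000
Σ(y_t−ȳ)(y_{t+3}−ȳ) = (-52.4400) + (-52.6400) + (-4.6400) + (-29.6400) + (-24.4400) + (2.1600) + (-1.0400) = -162.6800
Denominator Σ(y_t−ȳ)² = 448.4000
r_3 = -162.6800 / 448.4000 = -0.363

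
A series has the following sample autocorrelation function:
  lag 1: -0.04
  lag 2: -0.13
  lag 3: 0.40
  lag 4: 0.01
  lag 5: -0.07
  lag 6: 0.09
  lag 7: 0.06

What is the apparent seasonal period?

The largest autocorrelation is r_3 = 0.40; the remaining lags stay at or below 0.09.
The dominant spike at lag 3 indicates a seasonal period of 3.

3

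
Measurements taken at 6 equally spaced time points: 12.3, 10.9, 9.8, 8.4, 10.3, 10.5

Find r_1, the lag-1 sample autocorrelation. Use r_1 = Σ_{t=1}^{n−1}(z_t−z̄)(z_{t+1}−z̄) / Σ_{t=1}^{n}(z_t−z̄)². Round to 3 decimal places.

0.239

Mean z̄ = (12.3 + 10.9 + 9.8 + 8.4 + 10.3 + 10.5)/6 = 10.3667
Σ(z_t−z̄)(z_{t+1}−z̄) = (1.0311) + (-0.3022) + (1.1144) + (0.1311) + (-0.0089) = 1.9656
Denominator Σ(z_t−z̄)² = 8.2333
r_1 = 1.9656 / 8.2333 = 0.239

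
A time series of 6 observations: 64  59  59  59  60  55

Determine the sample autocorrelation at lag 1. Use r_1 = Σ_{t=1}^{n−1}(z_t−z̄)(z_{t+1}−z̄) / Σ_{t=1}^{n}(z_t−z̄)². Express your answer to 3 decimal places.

Mean z̄ = (64 + 59 + 59 + 59 + 60 + 55)/6 = 59.3333
Deviations from mean: 4.6667, -0.3333, -0.3333, -0.3333, 0.6667, -4.3333
Numerator Σ_{t=1}^{5}(z_t−z̄)(z_{t+1}−z̄) = -4.4444
Denominator Σ(z_t−z̄)² = 41.3333
r_1 = -4.4444 / 41.3333 = -0.108

-0.108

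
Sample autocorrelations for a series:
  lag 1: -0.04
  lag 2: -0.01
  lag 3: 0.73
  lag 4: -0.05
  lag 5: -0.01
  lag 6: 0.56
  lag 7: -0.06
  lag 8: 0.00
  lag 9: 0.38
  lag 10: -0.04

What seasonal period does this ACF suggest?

3

The largest autocorrelation is r_3 = 0.73, with weaker echoes at lags 6 (0.56) and 9 (0.38); the remaining lags stay at or below 0.00.
The dominant spike at lag 3 indicates a seasonal period of 3.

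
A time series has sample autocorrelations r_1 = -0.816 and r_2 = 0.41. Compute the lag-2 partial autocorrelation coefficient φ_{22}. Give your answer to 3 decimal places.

φ_{22} = (r_2 − r_1²) / (1 − r_1²)
r_1² = (-0.816)² = 0.665856
Numerator = 0.41 − 0.6659 = -0.2559; denominator = 1 − 0.6659 = 0.3341
φ_{22} = -0.2559 / 0.3341 = -0.766

-0.766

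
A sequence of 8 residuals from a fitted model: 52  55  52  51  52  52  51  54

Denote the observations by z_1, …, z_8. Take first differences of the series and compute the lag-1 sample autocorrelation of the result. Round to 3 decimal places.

-0.304

First differences Δz: 3, -3, -1, 1, 0, -1, 3
Mean of differences = 0.2857
Numerator Σ(Δz_t−Δz̄)(Δz_{t+1}−Δz̄) = -8.9388
Denominator Σ(Δz_t−Δz̄)² = 29.4286
r_1(Δz) = -8.9388 / 29.4286 = -0.304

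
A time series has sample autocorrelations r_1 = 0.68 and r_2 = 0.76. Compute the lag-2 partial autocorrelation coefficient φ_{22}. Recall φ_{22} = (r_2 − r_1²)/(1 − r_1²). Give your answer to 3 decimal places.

φ_{22} = (r_2 − r_1²) / (1 − r_1²)
r_1² = (0.68)² = 0.4624
Numerator = 0.76 − 0.4624 = 0.2976; denominator = 1 − 0.4624 = 0.5376
φ_{22} = 0.2976 / 0.5376 = 0.554

0.554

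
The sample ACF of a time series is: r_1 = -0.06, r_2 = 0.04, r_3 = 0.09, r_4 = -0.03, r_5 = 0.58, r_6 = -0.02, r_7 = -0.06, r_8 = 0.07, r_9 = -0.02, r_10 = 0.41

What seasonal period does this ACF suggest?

The largest autocorrelation is r_5 = 0.58, with a weaker echo at lag 10 (0.41); the remaining lags stay at or below 0.09.
The dominant spike at lag 5 indicates a seasonal period of 5.

5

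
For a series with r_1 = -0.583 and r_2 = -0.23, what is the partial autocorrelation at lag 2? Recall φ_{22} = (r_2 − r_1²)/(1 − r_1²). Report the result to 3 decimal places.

φ_{22} = (r_2 − r_1²) / (1 − r_1²)
r_1² = (-0.583)² = 0.339889
Numerator = -0.23 − 0.3399 = -0.5699; denominator = 1 − 0.3399 = 0.6601
φ_{22} = -0.5699 / 0.6601 = -0.863

-0.863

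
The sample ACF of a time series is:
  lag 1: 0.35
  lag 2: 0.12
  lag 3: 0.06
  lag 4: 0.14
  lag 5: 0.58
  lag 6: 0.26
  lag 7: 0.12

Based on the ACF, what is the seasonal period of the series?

5

The largest autocorrelation is r_5 = 0.58; the remaining lags stay at or below 0.35. The elevated value at lag 1 (0.35), dropping to 0.12 at lag 2, reflects decaying short-term dependence rather than seasonality.
The dominant spike at lag 5 indicates a seasonal period of 5.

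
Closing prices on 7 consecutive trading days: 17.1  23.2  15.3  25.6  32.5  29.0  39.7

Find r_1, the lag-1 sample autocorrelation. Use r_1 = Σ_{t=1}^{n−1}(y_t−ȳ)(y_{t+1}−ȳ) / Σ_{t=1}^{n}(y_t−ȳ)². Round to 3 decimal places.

Mean ȳ = (17.1 + 23.2 + 15.3 + 25.6 + 32.5 + 29.0 + 39.7)/7 = 26.0571
Deviations from mean: -8.9571, -2.8571, -10.7571, -0.4571, 6.4429, 2.9429, 13.6429
Numerator Σ_{t=1}^{6}(y_t−ȳ)(y_{t+1}−ȳ) = 117.4082
Denominator Σ(y_t−ȳ)² = 440.6171
r_1 = 117.4082 / 440.6171 = 0.266

0.266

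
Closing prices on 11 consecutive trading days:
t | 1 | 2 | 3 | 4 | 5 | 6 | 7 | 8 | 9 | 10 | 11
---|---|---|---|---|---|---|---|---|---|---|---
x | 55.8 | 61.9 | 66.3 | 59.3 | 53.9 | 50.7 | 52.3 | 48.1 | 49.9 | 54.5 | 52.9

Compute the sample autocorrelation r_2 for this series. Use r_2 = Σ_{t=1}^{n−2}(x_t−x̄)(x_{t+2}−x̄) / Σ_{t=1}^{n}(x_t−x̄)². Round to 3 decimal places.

0.229

Mean x̄ = (55.8 + 61.9 + 66.3 + 59.3 + 53.9 + 50.7 + 52.3 + 48.1 + 49.9 + 54.5 + 52.9)/11 = 55.0545
Numerator Σ_{t=1}^{9}(x_t−x̄)(x_{t+2}−x̄) = 68.5995
Denominator Σ(x_t−x̄)² = 299.6673
r_2 = 68.5995 / 299.6673 = 0.229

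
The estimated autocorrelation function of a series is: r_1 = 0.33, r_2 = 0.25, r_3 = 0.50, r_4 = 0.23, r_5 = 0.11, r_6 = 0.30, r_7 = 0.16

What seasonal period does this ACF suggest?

3

The largest autocorrelation is r_3 = 0.50; the remaining lags stay at or below 0.33. The elevated value at lag 1 (0.33), dropping to 0.25 at lag 2, reflects decaying short-term dependence rather than seasonality.
The dominant spike at lag 3 indicates a seasonal period of 3.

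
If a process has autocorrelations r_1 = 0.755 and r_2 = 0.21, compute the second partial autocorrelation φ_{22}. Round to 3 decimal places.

φ_{22} = (r_2 − r_1²) / (1 − r_1²)
r_1² = (0.755)² = 0.570025
Numerator = 0.21 − 0.5700 = -0.3600; denominator = 1 − 0.5700 = 0.4300
φ_{22} = -0.3600 / 0.4300 = -0.837

-0.837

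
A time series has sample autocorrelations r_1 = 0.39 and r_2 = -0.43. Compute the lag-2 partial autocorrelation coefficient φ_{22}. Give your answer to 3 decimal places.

-0.687

φ_{22} = (r_2 − r_1²) / (1 − r_1²)
r_1² = (0.39)² = 0.1521
Numerator = -0.43 − 0.1521 = -0.5821; denominator = 1 − 0.1521 = 0.8479
φ_{22} = -0.5821 / 0.8479 = -0.687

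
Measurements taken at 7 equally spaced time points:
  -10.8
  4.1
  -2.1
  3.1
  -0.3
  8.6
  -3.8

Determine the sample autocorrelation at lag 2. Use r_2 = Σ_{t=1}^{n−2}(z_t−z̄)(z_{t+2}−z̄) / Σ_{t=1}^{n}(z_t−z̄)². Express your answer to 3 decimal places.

0.271

Mean z̄ = (-10.8 + 4.1 − 2.1 + 3.1 − 0.3 + 8.6 − 3.8)/7 = -0.1714
Deviations from mean: -10.6286, 4.2714, -1.9286, 3.2714, -0.1286, 8.7714, -3.6286
Σ(z_t−z̄)(z_{t+2}−z̄) = (20.4980) + (13.9737) + (0.2480) + (28.6951) + (0.4665) = 63.8812
Denominator Σ(z_t−z̄)² = 235.7543
r_2 = 63.8812 / 235.7543 = 0.271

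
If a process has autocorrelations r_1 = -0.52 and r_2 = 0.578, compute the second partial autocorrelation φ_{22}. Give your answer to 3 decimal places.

0.422

φ_{22} = (r_2 − r_1²) / (1 − r_1²)
r_1² = (-0.52)² = 0.2704
Numerator = 0.578 − 0.2704 = 0.3076; denominator = 1 − 0.2704 = 0.7296
φ_{22} = 0.3076 / 0.7296 = 0.422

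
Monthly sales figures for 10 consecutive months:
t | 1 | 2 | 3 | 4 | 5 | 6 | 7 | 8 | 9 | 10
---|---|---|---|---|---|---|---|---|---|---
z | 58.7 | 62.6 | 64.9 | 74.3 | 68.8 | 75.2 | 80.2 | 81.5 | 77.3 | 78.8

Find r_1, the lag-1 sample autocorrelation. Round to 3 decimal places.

0.605

Mean z̄ = (58.7 + 62.6 + 64.9 + 74.3 + 68.8 + 75.2 + 80.2 + 81.5 + 77.3 + 78.8)/10 = 72.2300
Numerator Σ_{t=1}^{9}(z_t−z̄)(z_{t+1}−z̄) = 346.2831
Denominator Σ(z_t−z̄)² = 572.7210
r_1 = 346.2831 / 572.7210 = 0.605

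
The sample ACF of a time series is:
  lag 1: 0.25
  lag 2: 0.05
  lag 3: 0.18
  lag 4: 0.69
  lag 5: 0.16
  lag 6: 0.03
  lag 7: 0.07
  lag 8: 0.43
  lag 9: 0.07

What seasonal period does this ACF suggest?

4

The largest autocorrelation is r_4 = 0.69, with a weaker echo at lag 8 (0.43); the remaining lags stay at or below 0.25. The elevated value at lag 1 (0.25), dropping to 0.05 at lag 2, reflects decaying short-term dependence rather than seasonality.
The dominant spike at lag 4 indicates a seasonal period of 4.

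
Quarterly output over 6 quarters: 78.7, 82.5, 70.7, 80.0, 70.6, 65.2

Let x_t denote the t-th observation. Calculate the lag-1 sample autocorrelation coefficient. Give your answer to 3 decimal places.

Mean x̄ = (78.7 + 82.5 + 70.7 + 80.0 + 70.6 + 65.2)/6 = 74.6167
Deviations from mean: 4.0833, 7.8833, -3.9167, 5.3833, -4.0167, -9.4167
Numerator Σ_{t=1}^{5}(x_t−x̄)(x_{t+1}−x̄) = -3.5703
Denominator Σ(x_t−x̄)² = 227.9483
r_1 = -3.5703 / 227.9483 = -0.016

-0.016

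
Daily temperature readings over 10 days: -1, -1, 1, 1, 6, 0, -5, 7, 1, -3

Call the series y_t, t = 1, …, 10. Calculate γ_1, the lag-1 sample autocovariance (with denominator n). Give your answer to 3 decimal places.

Mean ȳ = (-1 − 1 + 1 + 1 + 6 + 0 − 5 + 7 + 1 − 3)/10 = 0.6000
Σ_{t=1}^{9}(y_t−ȳ)(y_{t+1}−ȳ) = -30.3600
γ_1 = -30.3600 / 10 = -3.036

-3.036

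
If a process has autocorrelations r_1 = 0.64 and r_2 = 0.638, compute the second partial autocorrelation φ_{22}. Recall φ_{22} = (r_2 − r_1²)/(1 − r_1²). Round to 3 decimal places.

φ_{22} = (r_2 − r_1²) / (1 − r_1²)
r_1² = (0.64)² = 0.4096
Numerator = 0.638 − 0.4096 = 0.2284; denominator = 1 − 0.4096 = 0.5904
φ_{22} = 0.2284 / 0.5904 = 0.387

0.387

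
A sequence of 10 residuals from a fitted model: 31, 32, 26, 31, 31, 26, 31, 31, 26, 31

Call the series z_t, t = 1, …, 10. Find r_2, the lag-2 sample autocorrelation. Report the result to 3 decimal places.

Mean z̄ = (31 + 32 + 26 + 31 + 31 + 26 + 31 + 31 + 26 + 31)/10 = 29.6000
Numerator Σ_{t=1}^{8}(z_t−z̄)(z_{t+2}−z̄) = -17.9200
Denominator Σ(z_t−z̄)² = 56.4000
r_2 = -17.9200 / 56.4000 = -0.318

-0.318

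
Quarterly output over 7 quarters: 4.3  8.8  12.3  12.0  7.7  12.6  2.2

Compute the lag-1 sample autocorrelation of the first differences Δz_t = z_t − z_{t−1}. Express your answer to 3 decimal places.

First differences Δz: 4.5, 3.5, -0.3, -4.3, 4.9, -10.4
Mean of differences = -0.3500
Numerator Σ(Δz_t−Δz̄)(Δz_{t+1}−Δz̄) = -54.8325
Denominator Σ(Δz_t−Δz̄)² = 182.5150
r_1(Δz) = -54.8325 / 182.5150 = -0.300

-0.300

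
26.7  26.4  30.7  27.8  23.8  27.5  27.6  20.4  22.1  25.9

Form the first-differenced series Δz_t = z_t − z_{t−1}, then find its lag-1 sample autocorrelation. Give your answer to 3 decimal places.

-0.187

First differences Δz: -0.3, 4.3, -2.9, -4.0, 3.7, 0.1, -7.2, 1.7, 3.8
Mean of differences = -0.0889
Numerator Σ(Δz_t−Δz̄)(Δz_{t+1}−Δz̄) = -23.4801
Denominator Σ(Δz_t−Δz̄)² = 125.7889
r_1(Δz) = -23.4801 / 125.7889 = -0.187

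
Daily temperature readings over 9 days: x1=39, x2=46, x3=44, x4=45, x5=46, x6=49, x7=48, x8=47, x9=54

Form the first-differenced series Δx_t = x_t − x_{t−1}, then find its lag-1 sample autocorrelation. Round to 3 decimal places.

First differences Δx: 7, -2, 1, 1, 3, -1, -1, 7
Mean of differences = 1.8750
Numerator Σ(Δx_t−Δx̄)(Δx_{t+1}−Δx̄) = -26.3906
Denominator Σ(Δx_t−Δx̄)² = 86.8750
r_1(Δx) = -26.3906 / 86.8750 = -0.304

-0.304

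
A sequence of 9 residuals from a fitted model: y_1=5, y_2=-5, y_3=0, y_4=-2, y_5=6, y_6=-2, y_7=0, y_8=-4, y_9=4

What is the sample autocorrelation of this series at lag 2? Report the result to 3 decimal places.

Mean ȳ = (5 − 5 + 0 − 2 + 6 − 2 + 0 − 4 + 4)/9 = 0.2222
Numerator Σ_{t=1}^{7}(y_t−ȳ)(y_{t+2}−ȳ) = 21.4568
Denominator Σ(y_t−ȳ)² = 125.5556
r_2 = 21.4568 / 125.5556 = 0.171

0.171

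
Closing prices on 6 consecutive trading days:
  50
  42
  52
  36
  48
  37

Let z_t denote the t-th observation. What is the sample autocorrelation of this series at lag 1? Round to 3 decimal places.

Mean z̄ = (50 + 42 + 52 + 36 + 48 + 37)/6 = 44.1667
Deviations from mean: 5.8333, -2.1667, 7.8333, -8.1667, 3.8333, -7.1667
Numerator Σ_{t=1}^{5}(z_t−z̄)(z_{t+1}−z̄) = -152.3611
Denominator Σ(z_t−z̄)² = 232.8333
r_1 = -152.3611 / 232.8333 = -0.654

-0.654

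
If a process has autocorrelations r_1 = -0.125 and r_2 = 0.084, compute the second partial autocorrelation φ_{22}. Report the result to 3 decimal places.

0.069

φ_{22} = (r_2 − r_1²) / (1 − r_1²)
r_1² = (-0.125)² = 0.015625
Numerator = 0.084 − 0.0156 = 0.0684; denominator = 1 − 0.0156 = 0.9844
φ_{22} = 0.0684 / 0.9844 = 0.069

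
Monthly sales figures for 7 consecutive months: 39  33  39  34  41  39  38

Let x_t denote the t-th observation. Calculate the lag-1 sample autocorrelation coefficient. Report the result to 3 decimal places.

Mean x̄ = (39 + 33 + 39 + 34 + 41 + 39 + 38)/7 = 37.5714
Deviations from mean: 1.4286, -4.5714, 1.4286, -3.5714, 3.4286, 1.4286, 0.4286
Numerator Σ_{t=1}^{6}(x_t−x̄)(x_{t+1}−x̄) = -24.8980
Denominator Σ(x_t−x̄)² = 51.7143
r_1 = -24.8980 / 51.7143 = -0.481

-0.481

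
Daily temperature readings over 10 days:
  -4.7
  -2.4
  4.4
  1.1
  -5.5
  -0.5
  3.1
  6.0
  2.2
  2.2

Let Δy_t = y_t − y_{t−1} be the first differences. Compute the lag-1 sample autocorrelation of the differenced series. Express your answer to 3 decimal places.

-0.029

First differences Δy: 2.3, 6.8, -3.3, -6.6, 5.0, 3.6, 2.9, -3.8, 0.0
Mean of differences = 0.7667
Numerator Σ(Δy_t−Δȳ)(Δy_{t+1}−Δȳ) = -4.7144
Denominator Σ(Δy_t−Δȳ)² = 161.5000
r_1(Δy) = -4.7144 / 161.5000 = -0.029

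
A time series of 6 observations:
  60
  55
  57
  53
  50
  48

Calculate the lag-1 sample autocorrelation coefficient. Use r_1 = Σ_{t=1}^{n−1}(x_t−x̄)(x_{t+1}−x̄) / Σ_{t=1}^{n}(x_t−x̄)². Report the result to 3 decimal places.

0.342

Mean x̄ = (60 + 55 + 57 + 53 + 50 + 48)/6 = 53.8333
Deviations from mean: 6.1667, 1.1667, 3.1667, -0.8333, -3.8333, -5.8333
Σ(x_t−x̄)(x_{t+1}−x̄) = (7.1944) + (3.6944) + (-2.6389) + (3.1944) + (22.3611) = 33.8056
Denominator Σ(x_t−x̄)² = 98.8333
r_1 = 33.8056 / 98.8333 = 0.342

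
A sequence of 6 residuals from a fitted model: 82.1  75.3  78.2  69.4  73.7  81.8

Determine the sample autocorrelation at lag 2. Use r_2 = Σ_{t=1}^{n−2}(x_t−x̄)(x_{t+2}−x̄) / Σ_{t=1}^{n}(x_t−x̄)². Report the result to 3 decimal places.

Mean x̄ = (82.1 + 75.3 + 78.2 + 69.4 + 73.7 + 81.8)/6 = 76.7500
Deviations from mean: 5.3500, -1.4500, 1.4500, -7.3500, -3.0500, 5.0500
Numerator Σ_{t=1}^{4}(x_t−x̄)(x_{t+2}−x̄) = -23.1250
Denominator Σ(x_t−x̄)² = 121.6550
r_2 = -23.1250 / 121.6550 = -0.190

-0.190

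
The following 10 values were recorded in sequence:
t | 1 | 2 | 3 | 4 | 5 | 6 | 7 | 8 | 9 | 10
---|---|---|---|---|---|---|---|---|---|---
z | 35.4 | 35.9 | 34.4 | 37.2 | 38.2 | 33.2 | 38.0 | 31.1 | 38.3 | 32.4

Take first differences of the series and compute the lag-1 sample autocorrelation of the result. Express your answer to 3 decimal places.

-0.808

First differences Δz: 0.5, -1.5, 2.8, 1.0, -5.0, 4.8, -6.9, 7.2, -5.9
Mean of differences = -0.3333
Numerator Σ(Δz_t−Δz̄)(Δz_{t+1}−Δz̄) = -155.7411
Denominator Σ(Δz_t−Δz̄)² = 192.6400
r_1(Δz) = -155.7411 / 192.6400 = -0.808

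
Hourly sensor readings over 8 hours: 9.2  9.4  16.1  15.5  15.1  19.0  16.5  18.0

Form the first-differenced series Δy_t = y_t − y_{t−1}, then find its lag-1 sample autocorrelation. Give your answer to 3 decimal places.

-0.482

First differences Δy: 0.2, 6.7, -0.6, -0.4, 3.9, -2.5, 1.5
Mean of differences = 1.2571
Numerator Σ(Δy_t−Δȳ)(Δy_{t+1}−Δȳ) = -28.0061
Denominator Σ(Δy_t−Δȳ)² = 58.0971
r_1(Δy) = -28.0061 / 58.0971 = -0.482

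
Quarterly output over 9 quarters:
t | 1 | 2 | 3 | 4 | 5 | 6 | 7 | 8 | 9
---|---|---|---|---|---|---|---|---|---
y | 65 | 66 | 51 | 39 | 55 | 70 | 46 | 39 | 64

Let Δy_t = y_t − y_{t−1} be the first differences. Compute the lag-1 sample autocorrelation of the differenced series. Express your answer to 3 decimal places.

-0.075

First differences Δy: 1, -15, -12, 16, 15, -24, -7, 25
Mean of differences = -0.1250
Numerator Σ(Δy_t−Δȳ)(Δy_{t+1}−Δȳ) = -157.3906
Denominator Σ(Δy_t−Δȳ)² = 2100.8750
r_1(Δy) = -157.3906 / 2100.8750 = -0.075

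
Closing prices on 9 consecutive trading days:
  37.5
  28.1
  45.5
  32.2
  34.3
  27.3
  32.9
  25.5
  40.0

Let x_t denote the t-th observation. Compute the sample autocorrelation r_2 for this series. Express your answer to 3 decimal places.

Mean x̄ = (37.5 + 28.1 + 45.5 + 32.2 + 34.3 + 27.3 + 32.9 + 25.5 + 40.0)/9 = 33.7000
Σ(x_t−x̄)(x_{t+2}−x̄) = (44.8400) + (8.4000) + (7.0800) + (9.6000) + (-0.4800) + (52.4800) + (-5.0400) = 116.8800
Denominator Σ(x_t−x̄)² = 336.1800
r_2 = 116.8800 / 336.1800 = 0.348

0.348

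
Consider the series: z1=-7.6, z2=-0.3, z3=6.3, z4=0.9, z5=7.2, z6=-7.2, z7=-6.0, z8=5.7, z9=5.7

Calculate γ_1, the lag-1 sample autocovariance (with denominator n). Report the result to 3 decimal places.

Mean z̄ = (-7.6 − 0.3 + 6.3 + 0.9 + 7.2 − 7.2 − 6.0 + 5.7 + 5.7)/9 = 0.5222
Σ_{t=1}^{8}(z_t−z̄)(z_{t+1}−z̄) = -1.5294
γ_1 = -1.5294 / 9 = -0.170

-0.170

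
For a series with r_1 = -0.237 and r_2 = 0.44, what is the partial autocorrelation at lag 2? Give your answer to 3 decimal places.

0.407

φ_{22} = (r_2 − r_1²) / (1 − r_1²)
r_1² = (-0.237)² = 0.056169
Numerator = 0.44 − 0.0562 = 0.3838; denominator = 1 − 0.0562 = 0.9438
φ_{22} = 0.3838 / 0.9438 = 0.407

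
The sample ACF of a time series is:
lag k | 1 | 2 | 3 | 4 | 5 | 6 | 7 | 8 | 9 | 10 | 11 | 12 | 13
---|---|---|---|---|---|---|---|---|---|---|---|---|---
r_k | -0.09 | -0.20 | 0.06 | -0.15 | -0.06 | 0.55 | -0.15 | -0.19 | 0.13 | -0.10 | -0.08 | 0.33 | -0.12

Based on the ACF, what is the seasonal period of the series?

6

The largest autocorrelation is r_6 = 0.55, with a weaker echo at lag 12 (0.33); the remaining lags stay at or below 0.13.
The dominant spike at lag 6 indicates a seasonal period of 6.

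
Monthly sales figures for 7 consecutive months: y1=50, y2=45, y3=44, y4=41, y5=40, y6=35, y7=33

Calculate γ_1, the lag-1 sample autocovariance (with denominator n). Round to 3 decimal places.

14.569

Mean ȳ = (50 + 45 + 44 + 41 + 40 + 35 + 33)/7 = 41.1429
Σ_{t=1}^{6}(y_t−ȳ)(y_{t+1}−ȳ) = 101.9796
γ_1 = 101.9796 / 7 = 14.569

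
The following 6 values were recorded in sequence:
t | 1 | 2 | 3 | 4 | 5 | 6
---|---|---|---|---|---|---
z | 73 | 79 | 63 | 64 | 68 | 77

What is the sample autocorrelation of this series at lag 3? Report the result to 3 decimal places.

-0.383

Mean z̄ = (73 + 79 + 63 + 64 + 68 + 77)/6 = 70.6667
Σ(z_t−z̄)(z_{t+3}−z̄) = (-15.5556) + (-22.2222) + (-48.5556) = -86.3333
Denominator Σ(z_t−z̄)² = 225.3333
r_3 = -86.3333 / 225.3333 = -0.383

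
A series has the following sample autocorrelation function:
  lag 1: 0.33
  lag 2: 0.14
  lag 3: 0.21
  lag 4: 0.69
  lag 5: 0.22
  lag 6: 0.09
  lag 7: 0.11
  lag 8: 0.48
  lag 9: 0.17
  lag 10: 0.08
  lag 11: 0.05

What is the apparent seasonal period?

4

The largest autocorrelation is r_4 = 0.69, with a weaker echo at lag 8 (0.48); the remaining lags stay at or below 0.33. The elevated value at lag 1 (0.33), dropping to 0.14 at lag 2, reflects decaying short-term dependence rather than seasonality.
The dominant spike at lag 4 indicates a seasonal period of 4.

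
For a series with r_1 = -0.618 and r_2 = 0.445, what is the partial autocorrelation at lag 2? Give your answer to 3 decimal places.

φ_{22} = (r_2 − r_1²) / (1 − r_1²)
r_1² = (-0.618)² = 0.381924
Numerator = 0.445 − 0.3819 = 0.0631; denominator = 1 − 0.3819 = 0.6181
φ_{22} = 0.0631 / 0.6181 = 0.102

0.102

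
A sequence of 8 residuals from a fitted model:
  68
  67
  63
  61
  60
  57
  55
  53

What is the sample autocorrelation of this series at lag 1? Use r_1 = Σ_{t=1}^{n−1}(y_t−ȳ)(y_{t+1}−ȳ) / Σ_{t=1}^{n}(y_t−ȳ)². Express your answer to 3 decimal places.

0.629

Mean ȳ = (68 + 67 + 63 + 61 + 60 + 57 + 55 + 53)/8 = 60.5000
Deviations from mean: 7.5000, 6.5000, 2.5000, 0.5000, -0.5000, -3.5000, -5.5000, -7.5000
Σ(y_t−ȳ)(y_{t+1}−ȳ) = (48.7500) + (16.2500) + (1.2500) + (-0.2500) + (1.7500) + (19.2500) + (41.2500) = 128.2500
Denominator Σ(y_t−ȳ)² = 204.0000
r_1 = 128.2500 / 204.0000 = 0.629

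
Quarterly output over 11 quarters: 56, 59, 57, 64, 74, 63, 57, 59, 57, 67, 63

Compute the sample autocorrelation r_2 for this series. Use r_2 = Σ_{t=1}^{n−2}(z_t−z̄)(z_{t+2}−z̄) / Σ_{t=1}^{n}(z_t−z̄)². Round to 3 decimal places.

-0.313

Mean z̄ = (56 + 59 + 57 + 64 + 74 + 63 + 57 + 59 + 57 + 67 + 63)/11 = 61.4545
Numerator Σ_{t=1}^{9}(z_t−z̄)(z_{t+2}−z̄) = -94.2314
Denominator Σ(z_t−z̄)² = 300.7273
r_2 = -94.2314 / 300.7273 = -0.313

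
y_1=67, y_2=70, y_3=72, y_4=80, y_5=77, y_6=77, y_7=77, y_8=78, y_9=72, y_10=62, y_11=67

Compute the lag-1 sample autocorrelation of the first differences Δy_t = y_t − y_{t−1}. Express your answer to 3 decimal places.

First differences Δy: 3, 2, 8, -3, 0, 0, 1, -6, -10, 5
Mean of differences = 0.0000
Numerator Σ(Δy_t−Δȳ)(Δy_{t+1}−Δȳ) = 2.0000
Denominator Σ(Δy_t−Δȳ)² = 248.0000
r_1(Δy) = 2.0000 / 248.0000 = 0.008

0.008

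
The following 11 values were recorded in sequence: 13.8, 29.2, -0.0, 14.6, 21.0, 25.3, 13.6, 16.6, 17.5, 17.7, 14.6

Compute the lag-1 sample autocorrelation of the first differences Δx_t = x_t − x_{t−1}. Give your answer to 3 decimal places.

-0.551

First differences Δx: 15.4, -29.2, 14.6, 6.4, 4.3, -11.7, 3.0, 0.9, 0.2, -3.1
Mean of differences = 0.0800
Numerator Σ(Δx_t−Δx̄)(Δx_{t+1}−Δx̄) = -837.2764
Denominator Σ(Δx_t−Δx̄)² = 1518.6960
r_1(Δx) = -837.2764 / 1518.6960 = -0.551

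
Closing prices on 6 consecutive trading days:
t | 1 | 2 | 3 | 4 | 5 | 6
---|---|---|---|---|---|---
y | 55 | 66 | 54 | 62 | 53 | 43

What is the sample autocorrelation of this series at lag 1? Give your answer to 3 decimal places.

-0.050

Mean ȳ = (55 + 66 + 54 + 62 + 53 + 43)/6 = 55.5000
Deviations from mean: -0.5000, 10.5000, -1.5000, 6.5000, -2.5000, -12.5000
Numerator Σ_{t=1}^{5}(y_t−ȳ)(y_{t+1}−ȳ) = -15.7500
Denominator Σ(y_t−ȳ)² = 317.5000
r_1 = -15.7500 / 317.5000 = -0.050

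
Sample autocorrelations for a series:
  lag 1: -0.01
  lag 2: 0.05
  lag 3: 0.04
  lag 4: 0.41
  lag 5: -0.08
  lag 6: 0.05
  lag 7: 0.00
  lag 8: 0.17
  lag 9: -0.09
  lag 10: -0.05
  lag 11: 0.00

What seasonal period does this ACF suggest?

4

The largest autocorrelation is r_4 = 0.41, with a weaker echo at lag 8 (0.17); the remaining lags stay at or below 0.05.
The dominant spike at lag 4 indicates a seasonal period of 4.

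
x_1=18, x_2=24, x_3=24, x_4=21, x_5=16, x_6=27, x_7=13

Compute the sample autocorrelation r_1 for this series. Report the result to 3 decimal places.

Mean x̄ = (18 + 24 + 24 + 21 + 16 + 27 + 13)/7 = 20.4286
Deviations from mean: -2.4286, 3.5714, 3.5714, 0.5714, -4.4286, 6.5714, -7.4286
Σ(x_t−x̄)(x_{t+1}−x̄) = (-8.6735) + (12.7551) + (2.0408) + (-2.5306) + (-29.1020) + (-48.8163) = -74.3265
Denominator Σ(x_t−x̄)² = 149.7143
r_1 = -74.3265 / 149.7143 = -0.496

-0.496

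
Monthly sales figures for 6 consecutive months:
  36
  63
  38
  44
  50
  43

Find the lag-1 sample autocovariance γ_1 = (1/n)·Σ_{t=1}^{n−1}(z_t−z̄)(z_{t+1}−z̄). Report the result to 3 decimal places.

Mean z̄ = (36 + 63 + 38 + 44 + 50 + 43)/6 = 45.6667
Σ_{t=1}^{5}(z_t−z̄)(z_{t+1}−z̄) = -306.4444
γ_1 = -306.4444 / 6 = -51.074

-51.074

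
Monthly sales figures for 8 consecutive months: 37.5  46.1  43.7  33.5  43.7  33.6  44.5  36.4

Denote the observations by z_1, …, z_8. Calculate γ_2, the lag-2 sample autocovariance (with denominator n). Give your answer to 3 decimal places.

5.670

Mean z̄ = (37.5 + 46.1 + 43.7 + 33.5 + 43.7 + 33.6 + 44.5 + 36.4)/8 = 39.8750
Deviations: -2.3750, 6.2250, 3.8250, -6.3750, 3.8250, -6.2750, 4.6250, -3.4750
Σ_{t=1}^{6}(z_t−z̄)(z_{t+2}−z̄) = 45.3613
γ_2 = 45.3613 / 8 = 5.670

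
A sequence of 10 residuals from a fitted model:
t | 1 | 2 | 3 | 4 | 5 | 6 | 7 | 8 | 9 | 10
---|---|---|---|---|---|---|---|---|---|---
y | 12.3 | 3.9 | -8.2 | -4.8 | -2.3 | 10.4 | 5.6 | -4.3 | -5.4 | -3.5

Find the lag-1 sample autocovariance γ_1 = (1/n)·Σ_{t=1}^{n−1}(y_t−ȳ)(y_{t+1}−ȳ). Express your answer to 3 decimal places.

Mean ȳ = (12.3 + 3.9 − 8.2 − 4.8 − 2.3 + 10.4 + 5.6 − 4.3 − 5.4 − 3.5)/10 = 0.3700
Σ_{t=1}^{9}(y_t−ȳ)(y_{t+1}−ȳ) = 120.5001
γ_1 = 120.5001 / 10 = 12.050

12.050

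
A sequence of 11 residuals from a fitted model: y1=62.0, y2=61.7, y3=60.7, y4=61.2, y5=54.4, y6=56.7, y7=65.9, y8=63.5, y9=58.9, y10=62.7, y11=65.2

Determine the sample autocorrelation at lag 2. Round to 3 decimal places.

Mean ȳ = (62.0 + 61.7 + 60.7 + 61.2 + 54.4 + 56.7 + 65.9 + 63.5 + 58.9 + 62.7 + 65.2)/11 = 61.1727
Numerator Σ_{t=1}^{9}(y_t−ȳ)(y_{t+2}−ȳ) = -56.0651
Denominator Σ(y_t−ȳ)² = 118.5418
r_2 = -56.0651 / 118.5418 = -0.473

-0.473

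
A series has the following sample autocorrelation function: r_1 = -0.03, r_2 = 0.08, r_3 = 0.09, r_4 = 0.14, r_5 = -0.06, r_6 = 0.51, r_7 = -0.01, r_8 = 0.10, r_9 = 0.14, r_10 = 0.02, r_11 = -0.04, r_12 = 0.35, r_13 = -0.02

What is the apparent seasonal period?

6

The largest autocorrelation is r_6 = 0.51, with a weaker echo at lag 12 (0.35); the remaining lags stay at or below 0.14.
The dominant spike at lag 6 indicates a seasonal period of 6.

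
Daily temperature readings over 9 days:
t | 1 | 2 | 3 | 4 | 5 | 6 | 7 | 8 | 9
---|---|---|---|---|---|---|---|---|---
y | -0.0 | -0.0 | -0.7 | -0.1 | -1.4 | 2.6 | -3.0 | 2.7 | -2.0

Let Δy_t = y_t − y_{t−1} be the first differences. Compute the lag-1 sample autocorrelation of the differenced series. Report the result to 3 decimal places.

-0.836

First differences Δy: 0.0, -0.7, 0.6, -1.3, 4.0, -5.6, 5.7, -4.7
Mean of differences = -0.2500
Numerator Σ(Δy_t−Δȳ)(Δy_{t+1}−Δȳ) = -86.8975
Denominator Σ(Δy_t−Δȳ)² = 103.9800
r_1(Δy) = -86.8975 / 103.9800 = -0.836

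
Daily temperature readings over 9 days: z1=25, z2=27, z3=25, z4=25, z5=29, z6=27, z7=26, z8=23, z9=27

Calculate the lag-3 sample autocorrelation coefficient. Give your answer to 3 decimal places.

Mean z̄ = (25 + 27 + 25 + 25 + 29 + 27 + 26 + 23 + 27)/9 = 26.0000
Σ(z_t−z̄)(z_{t+3}−z̄) = (1.0000) + (3.0000) + (-1.0000) + (0.0000) + (-9.0000) + (1.0000) = -5.0000
Denominator Σ(z_t−z̄)² = 24.0000
r_3 = -5.0000 / 24.0000 = -0.208

-0.208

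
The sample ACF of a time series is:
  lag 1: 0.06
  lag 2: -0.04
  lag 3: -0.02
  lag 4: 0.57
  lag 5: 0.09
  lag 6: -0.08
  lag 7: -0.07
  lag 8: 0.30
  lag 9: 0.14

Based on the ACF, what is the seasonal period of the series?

4

The largest autocorrelation is r_4 = 0.57, with a weaker echo at lag 8 (0.30); the remaining lags stay at or below 0.14.
The dominant spike at lag 4 indicates a seasonal period of 4.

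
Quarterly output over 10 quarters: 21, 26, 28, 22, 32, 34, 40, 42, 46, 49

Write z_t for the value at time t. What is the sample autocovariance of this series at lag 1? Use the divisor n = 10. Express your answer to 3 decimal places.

57.200

Mean z̄ = (21 + 26 + 28 + 22 + 32 + 34 + 40 + 42 + 46 + 49)/10 = 34.0000
Σ_{t=1}^{9}(z_t−z̄)(z_{t+1}−z̄) = 572.0000
γ_1 = 572.0000 / 10 = 57.200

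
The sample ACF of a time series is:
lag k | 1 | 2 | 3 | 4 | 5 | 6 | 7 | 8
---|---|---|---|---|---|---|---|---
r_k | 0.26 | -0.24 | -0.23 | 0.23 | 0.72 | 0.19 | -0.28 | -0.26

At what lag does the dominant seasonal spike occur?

The largest autocorrelation is r_5 = 0.72; the remaining lags stay at or below 0.26.
The dominant spike at lag 5 indicates a seasonal period of 5.

5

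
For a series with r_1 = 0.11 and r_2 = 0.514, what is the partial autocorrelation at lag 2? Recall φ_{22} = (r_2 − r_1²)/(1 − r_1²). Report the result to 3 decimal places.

φ_{22} = (r_2 − r_1²) / (1 − r_1²)
r_1² = (0.11)² = 0.0121
Numerator = 0.514 − 0.0121 = 0.5019; denominator = 1 − 0.0121 = 0.9879
φ_{22} = 0.5019 / 0.9879 = 0.508

0.508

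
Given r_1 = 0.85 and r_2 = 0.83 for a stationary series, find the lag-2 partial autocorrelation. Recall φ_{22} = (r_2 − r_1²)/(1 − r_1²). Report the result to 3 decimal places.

0.387

φ_{22} = (r_2 − r_1²) / (1 − r_1²)
r_1² = (0.85)² = 0.7225
Numerator = 0.83 − 0.7225 = 0.1075; denominator = 1 − 0.7225 = 0.2775
φ_{22} = 0.1075 / 0.2775 = 0.387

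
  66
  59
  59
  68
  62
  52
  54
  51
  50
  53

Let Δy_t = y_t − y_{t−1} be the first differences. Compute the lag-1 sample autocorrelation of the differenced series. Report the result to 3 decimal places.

-0.130

First differences Δy: -7, 0, 9, -6, -10, 2, -3, -1, 3
Mean of differences = -1.4444
Numerator Σ(Δy_t−Δȳ)(Δy_{t+1}−Δȳ) = -35.0864
Denominator Σ(Δy_t−Δȳ)² = 270.2222
r_1(Δy) = -35.0864 / 270.2222 = -0.130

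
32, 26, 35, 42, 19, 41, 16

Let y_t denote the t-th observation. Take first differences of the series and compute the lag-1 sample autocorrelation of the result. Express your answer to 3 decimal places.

-0.667

First differences Δy: -6, 9, 7, -23, 22, -25
Mean of differences = -2.6667
Numerator Σ(Δy_t−Δȳ)(Δy_{t+1}−Δȳ) = -1175.1111
Denominator Σ(Δy_t−Δȳ)² = 1761.3333
r_1(Δy) = -1175.1111 / 1761.3333 = -0.667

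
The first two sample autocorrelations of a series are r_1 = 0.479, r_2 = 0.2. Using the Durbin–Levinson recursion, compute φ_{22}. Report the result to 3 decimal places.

-0.038

φ_{22} = (r_2 − r_1²) / (1 − r_1²)
r_1² = (0.479)² = 0.229441
Numerator = 0.2 − 0.2294 = -0.0294; denominator = 1 − 0.2294 = 0.7706
φ_{22} = -0.0294 / 0.7706 = -0.038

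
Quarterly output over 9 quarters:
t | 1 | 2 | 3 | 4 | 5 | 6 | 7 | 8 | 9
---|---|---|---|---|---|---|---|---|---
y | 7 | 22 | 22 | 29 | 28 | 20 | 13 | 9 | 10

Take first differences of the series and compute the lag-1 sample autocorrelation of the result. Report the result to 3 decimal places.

0.212

First differences Δy: 15, 0, 7, -1, -8, -7, -4, 1
Mean of differences = 0.3750
Numerator Σ(Δy_t−Δȳ)(Δy_{t+1}−Δȳ) = 85.7344
Denominator Σ(Δy_t−Δȳ)² = 403.8750
r_1(Δy) = 85.7344 / 403.8750 = 0.212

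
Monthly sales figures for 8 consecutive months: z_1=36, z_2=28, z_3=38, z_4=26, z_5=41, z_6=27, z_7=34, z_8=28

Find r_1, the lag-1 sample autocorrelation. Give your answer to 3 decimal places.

Mean z̄ = (36 + 28 + 38 + 26 + 41 + 27 + 34 + 28)/8 = 32.2500
Deviations from mean: 3.7500, -4.2500, 5.7500, -6.2500, 8.7500, -5.2500, 1.7500, -4.2500
Σ(z_t−z̄)(z_{t+1}−z̄) = (-15.9375) + (-24.4375) + (-35.9375) + (-54.6875) + (-45.9375) + (-9.1875) + (-7.4375) = -193.5625
Denominator Σ(z_t−z̄)² = 229.5000
r_1 = -193.5625 / 229.5000 = -0.843

-0.843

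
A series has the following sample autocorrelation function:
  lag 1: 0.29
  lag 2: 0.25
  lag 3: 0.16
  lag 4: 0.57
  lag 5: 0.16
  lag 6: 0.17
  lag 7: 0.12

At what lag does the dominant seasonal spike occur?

4

The largest autocorrelation is r_4 = 0.57; the remaining lags stay at or below 0.29. The elevated value at lag 1 (0.29), dropping to 0.25 at lag 2, reflects decaying short-term dependence rather than seasonality.
The dominant spike at lag 4 indicates a seasonal period of 4.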